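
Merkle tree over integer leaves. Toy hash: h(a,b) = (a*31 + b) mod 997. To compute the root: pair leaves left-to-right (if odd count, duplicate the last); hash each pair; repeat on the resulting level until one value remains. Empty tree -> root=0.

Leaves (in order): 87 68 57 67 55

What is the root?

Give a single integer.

L0: [87, 68, 57, 67, 55]
L1: h(87,68)=(87*31+68)%997=771 h(57,67)=(57*31+67)%997=837 h(55,55)=(55*31+55)%997=763 -> [771, 837, 763]
L2: h(771,837)=(771*31+837)%997=810 h(763,763)=(763*31+763)%997=488 -> [810, 488]
L3: h(810,488)=(810*31+488)%997=673 -> [673]

Answer: 673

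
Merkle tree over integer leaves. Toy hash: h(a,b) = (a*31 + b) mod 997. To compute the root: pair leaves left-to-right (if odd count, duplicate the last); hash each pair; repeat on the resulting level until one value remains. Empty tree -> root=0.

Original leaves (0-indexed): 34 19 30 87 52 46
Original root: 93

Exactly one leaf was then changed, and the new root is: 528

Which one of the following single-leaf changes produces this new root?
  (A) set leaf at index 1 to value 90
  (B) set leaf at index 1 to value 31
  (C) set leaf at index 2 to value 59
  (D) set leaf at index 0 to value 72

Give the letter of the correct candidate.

Original leaves: [34, 19, 30, 87, 52, 46]
Target new root: 528
Try each candidate change and compute the resulting root:
Candidate A: set leaf[1] = 90 -> leaves = [34, 90, 30, 87, 52, 46]
  L0: [34, 90, 30, 87, 52, 46]
  L1: h(34,90)=(34*31+90)%997=147 h(30,87)=(30*31+87)%997=20 h(52,46)=(52*31+46)%997=661 -> [147, 20, 661]
  L2: h(147,20)=(147*31+20)%997=589 h(661,661)=(661*31+661)%997=215 -> [589, 215]
  L3: h(589,215)=(589*31+215)%997=528 -> [528]
  root = 528 == target 528  ** MATCH **
Candidate B: set leaf[1] = 31 -> leaves = [34, 31, 30, 87, 52, 46]
  L0: [34, 31, 30, 87, 52, 46]
  L1: h(34,31)=(34*31+31)%997=88 h(30,87)=(30*31+87)%997=20 h(52,46)=(52*31+46)%997=661 -> [88, 20, 661]
  L2: h(88,20)=(88*31+20)%997=754 h(661,661)=(661*31+661)%997=215 -> [754, 215]
  L3: h(754,215)=(754*31+215)%997=658 -> [658]
  root = 658 != target 528
Candidate C: set leaf[2] = 59 -> leaves = [34, 19, 59, 87, 52, 46]
  L0: [34, 19, 59, 87, 52, 46]
  L1: h(34,19)=(34*31+19)%997=76 h(59,87)=(59*31+87)%997=919 h(52,46)=(52*31+46)%997=661 -> [76, 919, 661]
  L2: h(76,919)=(76*31+919)%997=284 h(661,661)=(661*31+661)%997=215 -> [284, 215]
  L3: h(284,215)=(284*31+215)%997=46 -> [46]
  root = 46 != target 528
Candidate D: set leaf[0] = 72 -> leaves = [72, 19, 30, 87, 52, 46]
  L0: [72, 19, 30, 87, 52, 46]
  L1: h(72,19)=(72*31+19)%997=257 h(30,87)=(30*31+87)%997=20 h(52,46)=(52*31+46)%997=661 -> [257, 20, 661]
  L2: h(257,20)=(257*31+20)%997=11 h(661,661)=(661*31+661)%997=215 -> [11, 215]
  L3: h(11,215)=(11*31+215)%997=556 -> [556]
  root = 556 != target 528
Candidate A produces the target root.

Answer: A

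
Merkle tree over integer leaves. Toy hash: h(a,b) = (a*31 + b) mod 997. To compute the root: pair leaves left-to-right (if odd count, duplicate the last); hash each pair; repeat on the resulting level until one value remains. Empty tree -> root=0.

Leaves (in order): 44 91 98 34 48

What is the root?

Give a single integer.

Answer: 280

Derivation:
L0: [44, 91, 98, 34, 48]
L1: h(44,91)=(44*31+91)%997=458 h(98,34)=(98*31+34)%997=81 h(48,48)=(48*31+48)%997=539 -> [458, 81, 539]
L2: h(458,81)=(458*31+81)%997=321 h(539,539)=(539*31+539)%997=299 -> [321, 299]
L3: h(321,299)=(321*31+299)%997=280 -> [280]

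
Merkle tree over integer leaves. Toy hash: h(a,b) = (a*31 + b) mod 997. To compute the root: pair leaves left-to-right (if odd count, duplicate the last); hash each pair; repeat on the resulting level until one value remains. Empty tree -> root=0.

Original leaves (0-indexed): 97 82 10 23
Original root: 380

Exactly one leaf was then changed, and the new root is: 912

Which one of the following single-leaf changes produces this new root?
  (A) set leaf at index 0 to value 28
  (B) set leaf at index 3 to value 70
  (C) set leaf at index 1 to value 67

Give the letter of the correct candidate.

Answer: C

Derivation:
Original leaves: [97, 82, 10, 23]
Target new root: 912
Try each candidate change and compute the resulting root:
Candidate A: set leaf[0] = 28 -> leaves = [28, 82, 10, 23]
  L0: [28, 82, 10, 23]
  L1: h(28,82)=(28*31+82)%997=950 h(10,23)=(10*31+23)%997=333 -> [950, 333]
  L2: h(950,333)=(950*31+333)%997=870 -> [870]
  root = 870 != target 912
Candidate B: set leaf[3] = 70 -> leaves = [97, 82, 10, 70]
  L0: [97, 82, 10, 70]
  L1: h(97,82)=(97*31+82)%997=98 h(10,70)=(10*31+70)%997=380 -> [98, 380]
  L2: h(98,380)=(98*31+380)%997=427 -> [427]
  root = 427 != target 912
Candidate C: set leaf[1] = 67 -> leaves = [97, 67, 10, 23]
  L0: [97, 67, 10, 23]
  L1: h(97,67)=(97*31+67)%997=83 h(10,23)=(10*31+23)%997=333 -> [83, 333]
  L2: h(83,333)=(83*31+333)%997=912 -> [912]
  root = 912 == target 912  ** MATCH **
Candidate C produces the target root.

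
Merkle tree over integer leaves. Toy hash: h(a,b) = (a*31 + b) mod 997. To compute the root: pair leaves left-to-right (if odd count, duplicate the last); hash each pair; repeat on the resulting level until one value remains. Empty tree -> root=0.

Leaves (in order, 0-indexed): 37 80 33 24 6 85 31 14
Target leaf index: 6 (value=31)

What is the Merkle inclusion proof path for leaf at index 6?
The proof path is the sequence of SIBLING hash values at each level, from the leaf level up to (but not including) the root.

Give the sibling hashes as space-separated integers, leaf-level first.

Answer: 14 271 201

Derivation:
L0 (leaves): [37, 80, 33, 24, 6, 85, 31, 14], target index=6
L1: h(37,80)=(37*31+80)%997=230 [pair 0] h(33,24)=(33*31+24)%997=50 [pair 1] h(6,85)=(6*31+85)%997=271 [pair 2] h(31,14)=(31*31+14)%997=975 [pair 3] -> [230, 50, 271, 975]
  Sibling for proof at L0: 14
L2: h(230,50)=(230*31+50)%997=201 [pair 0] h(271,975)=(271*31+975)%997=403 [pair 1] -> [201, 403]
  Sibling for proof at L1: 271
L3: h(201,403)=(201*31+403)%997=652 [pair 0] -> [652]
  Sibling for proof at L2: 201
Root: 652
Proof path (sibling hashes from leaf to root): [14, 271, 201]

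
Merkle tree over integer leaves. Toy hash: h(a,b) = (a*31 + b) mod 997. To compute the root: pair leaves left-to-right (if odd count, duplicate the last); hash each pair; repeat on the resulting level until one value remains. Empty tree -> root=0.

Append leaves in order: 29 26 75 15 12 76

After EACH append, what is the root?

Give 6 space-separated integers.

After append 29 (leaves=[29]):
  L0: [29]
  root=29
After append 26 (leaves=[29, 26]):
  L0: [29, 26]
  L1: h(29,26)=(29*31+26)%997=925 -> [925]
  root=925
After append 75 (leaves=[29, 26, 75]):
  L0: [29, 26, 75]
  L1: h(29,26)=(29*31+26)%997=925 h(75,75)=(75*31+75)%997=406 -> [925, 406]
  L2: h(925,406)=(925*31+406)%997=168 -> [168]
  root=168
After append 15 (leaves=[29, 26, 75, 15]):
  L0: [29, 26, 75, 15]
  L1: h(29,26)=(29*31+26)%997=925 h(75,15)=(75*31+15)%997=346 -> [925, 346]
  L2: h(925,346)=(925*31+346)%997=108 -> [108]
  root=108
After append 12 (leaves=[29, 26, 75, 15, 12]):
  L0: [29, 26, 75, 15, 12]
  L1: h(29,26)=(29*31+26)%997=925 h(75,15)=(75*31+15)%997=346 h(12,12)=(12*31+12)%997=384 -> [925, 346, 384]
  L2: h(925,346)=(925*31+346)%997=108 h(384,384)=(384*31+384)%997=324 -> [108, 324]
  L3: h(108,324)=(108*31+324)%997=681 -> [681]
  root=681
After append 76 (leaves=[29, 26, 75, 15, 12, 76]):
  L0: [29, 26, 75, 15, 12, 76]
  L1: h(29,26)=(29*31+26)%997=925 h(75,15)=(75*31+15)%997=346 h(12,76)=(12*31+76)%997=448 -> [925, 346, 448]
  L2: h(925,346)=(925*31+346)%997=108 h(448,448)=(448*31+448)%997=378 -> [108, 378]
  L3: h(108,378)=(108*31+378)%997=735 -> [735]
  root=735

Answer: 29 925 168 108 681 735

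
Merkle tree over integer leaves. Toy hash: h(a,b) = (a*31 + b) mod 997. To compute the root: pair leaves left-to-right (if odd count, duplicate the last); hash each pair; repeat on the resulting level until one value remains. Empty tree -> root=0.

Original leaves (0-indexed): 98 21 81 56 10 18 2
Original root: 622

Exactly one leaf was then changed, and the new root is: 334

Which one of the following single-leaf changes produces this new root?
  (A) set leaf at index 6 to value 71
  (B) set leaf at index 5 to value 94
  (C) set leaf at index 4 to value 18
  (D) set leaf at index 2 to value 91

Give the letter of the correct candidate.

Original leaves: [98, 21, 81, 56, 10, 18, 2]
Target new root: 334
Try each candidate change and compute the resulting root:
Candidate A: set leaf[6] = 71 -> leaves = [98, 21, 81, 56, 10, 18, 71]
  L0: [98, 21, 81, 56, 10, 18, 71]
  L1: h(98,21)=(98*31+21)%997=68 h(81,56)=(81*31+56)%997=573 h(10,18)=(10*31+18)%997=328 h(71,71)=(71*31+71)%997=278 -> [68, 573, 328, 278]
  L2: h(68,573)=(68*31+573)%997=687 h(328,278)=(328*31+278)%997=476 -> [687, 476]
  L3: h(687,476)=(687*31+476)%997=836 -> [836]
  root = 836 != target 334
Candidate B: set leaf[5] = 94 -> leaves = [98, 21, 81, 56, 10, 94, 2]
  L0: [98, 21, 81, 56, 10, 94, 2]
  L1: h(98,21)=(98*31+21)%997=68 h(81,56)=(81*31+56)%997=573 h(10,94)=(10*31+94)%997=404 h(2,2)=(2*31+2)%997=64 -> [68, 573, 404, 64]
  L2: h(68,573)=(68*31+573)%997=687 h(404,64)=(404*31+64)%997=624 -> [687, 624]
  L3: h(687,624)=(687*31+624)%997=984 -> [984]
  root = 984 != target 334
Candidate C: set leaf[4] = 18 -> leaves = [98, 21, 81, 56, 18, 18, 2]
  L0: [98, 21, 81, 56, 18, 18, 2]
  L1: h(98,21)=(98*31+21)%997=68 h(81,56)=(81*31+56)%997=573 h(18,18)=(18*31+18)%997=576 h(2,2)=(2*31+2)%997=64 -> [68, 573, 576, 64]
  L2: h(68,573)=(68*31+573)%997=687 h(576,64)=(576*31+64)%997=971 -> [687, 971]
  L3: h(687,971)=(687*31+971)%997=334 -> [334]
  root = 334 == target 334  ** MATCH **
Candidate D: set leaf[2] = 91 -> leaves = [98, 21, 91, 56, 10, 18, 2]
  L0: [98, 21, 91, 56, 10, 18, 2]
  L1: h(98,21)=(98*31+21)%997=68 h(91,56)=(91*31+56)%997=883 h(10,18)=(10*31+18)%997=328 h(2,2)=(2*31+2)%997=64 -> [68, 883, 328, 64]
  L2: h(68,883)=(68*31+883)%997=0 h(328,64)=(328*31+64)%997=262 -> [0, 262]
  L3: h(0,262)=(0*31+262)%997=262 -> [262]
  root = 262 != target 334
Candidate C produces the target root.

Answer: C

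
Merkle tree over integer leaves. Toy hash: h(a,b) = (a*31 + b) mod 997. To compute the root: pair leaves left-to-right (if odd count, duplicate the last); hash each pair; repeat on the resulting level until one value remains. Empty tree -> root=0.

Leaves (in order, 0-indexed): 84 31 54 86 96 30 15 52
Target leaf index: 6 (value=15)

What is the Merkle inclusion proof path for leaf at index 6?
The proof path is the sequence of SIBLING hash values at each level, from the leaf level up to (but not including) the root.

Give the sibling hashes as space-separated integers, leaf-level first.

Answer: 52 15 694

Derivation:
L0 (leaves): [84, 31, 54, 86, 96, 30, 15, 52], target index=6
L1: h(84,31)=(84*31+31)%997=641 [pair 0] h(54,86)=(54*31+86)%997=763 [pair 1] h(96,30)=(96*31+30)%997=15 [pair 2] h(15,52)=(15*31+52)%997=517 [pair 3] -> [641, 763, 15, 517]
  Sibling for proof at L0: 52
L2: h(641,763)=(641*31+763)%997=694 [pair 0] h(15,517)=(15*31+517)%997=982 [pair 1] -> [694, 982]
  Sibling for proof at L1: 15
L3: h(694,982)=(694*31+982)%997=562 [pair 0] -> [562]
  Sibling for proof at L2: 694
Root: 562
Proof path (sibling hashes from leaf to root): [52, 15, 694]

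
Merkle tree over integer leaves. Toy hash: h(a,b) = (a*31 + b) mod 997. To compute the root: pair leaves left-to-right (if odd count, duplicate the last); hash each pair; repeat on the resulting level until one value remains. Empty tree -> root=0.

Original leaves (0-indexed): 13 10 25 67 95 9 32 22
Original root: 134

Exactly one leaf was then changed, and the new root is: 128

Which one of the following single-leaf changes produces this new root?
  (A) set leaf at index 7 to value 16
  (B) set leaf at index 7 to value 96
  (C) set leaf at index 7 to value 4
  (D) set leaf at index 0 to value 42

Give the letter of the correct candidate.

Answer: A

Derivation:
Original leaves: [13, 10, 25, 67, 95, 9, 32, 22]
Target new root: 128
Try each candidate change and compute the resulting root:
Candidate A: set leaf[7] = 16 -> leaves = [13, 10, 25, 67, 95, 9, 32, 16]
  L0: [13, 10, 25, 67, 95, 9, 32, 16]
  L1: h(13,10)=(13*31+10)%997=413 h(25,67)=(25*31+67)%997=842 h(95,9)=(95*31+9)%997=960 h(32,16)=(32*31+16)%997=11 -> [413, 842, 960, 11]
  L2: h(413,842)=(413*31+842)%997=684 h(960,11)=(960*31+11)%997=858 -> [684, 858]
  L3: h(684,858)=(684*31+858)%997=128 -> [128]
  root = 128 == target 128  ** MATCH **
Candidate B: set leaf[7] = 96 -> leaves = [13, 10, 25, 67, 95, 9, 32, 96]
  L0: [13, 10, 25, 67, 95, 9, 32, 96]
  L1: h(13,10)=(13*31+10)%997=413 h(25,67)=(25*31+67)%997=842 h(95,9)=(95*31+9)%997=960 h(32,96)=(32*31+96)%997=91 -> [413, 842, 960, 91]
  L2: h(413,842)=(413*31+842)%997=684 h(960,91)=(960*31+91)%997=938 -> [684, 938]
  L3: h(684,938)=(684*31+938)%997=208 -> [208]
  root = 208 != target 128
Candidate C: set leaf[7] = 4 -> leaves = [13, 10, 25, 67, 95, 9, 32, 4]
  L0: [13, 10, 25, 67, 95, 9, 32, 4]
  L1: h(13,10)=(13*31+10)%997=413 h(25,67)=(25*31+67)%997=842 h(95,9)=(95*31+9)%997=960 h(32,4)=(32*31+4)%997=996 -> [413, 842, 960, 996]
  L2: h(413,842)=(413*31+842)%997=684 h(960,996)=(960*31+996)%997=846 -> [684, 846]
  L3: h(684,846)=(684*31+846)%997=116 -> [116]
  root = 116 != target 128
Candidate D: set leaf[0] = 42 -> leaves = [42, 10, 25, 67, 95, 9, 32, 22]
  L0: [42, 10, 25, 67, 95, 9, 32, 22]
  L1: h(42,10)=(42*31+10)%997=315 h(25,67)=(25*31+67)%997=842 h(95,9)=(95*31+9)%997=960 h(32,22)=(32*31+22)%997=17 -> [315, 842, 960, 17]
  L2: h(315,842)=(315*31+842)%997=637 h(960,17)=(960*31+17)%997=864 -> [637, 864]
  L3: h(637,864)=(637*31+864)%997=671 -> [671]
  root = 671 != target 128
Candidate A produces the target root.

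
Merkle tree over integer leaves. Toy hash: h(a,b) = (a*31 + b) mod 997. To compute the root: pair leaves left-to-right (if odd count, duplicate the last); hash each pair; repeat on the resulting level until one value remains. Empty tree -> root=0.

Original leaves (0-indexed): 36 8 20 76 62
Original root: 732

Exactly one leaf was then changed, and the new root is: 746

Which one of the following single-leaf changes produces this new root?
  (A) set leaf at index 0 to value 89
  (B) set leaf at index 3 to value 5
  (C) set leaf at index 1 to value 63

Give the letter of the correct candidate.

Original leaves: [36, 8, 20, 76, 62]
Target new root: 746
Try each candidate change and compute the resulting root:
Candidate A: set leaf[0] = 89 -> leaves = [89, 8, 20, 76, 62]
  L0: [89, 8, 20, 76, 62]
  L1: h(89,8)=(89*31+8)%997=773 h(20,76)=(20*31+76)%997=696 h(62,62)=(62*31+62)%997=987 -> [773, 696, 987]
  L2: h(773,696)=(773*31+696)%997=731 h(987,987)=(987*31+987)%997=677 -> [731, 677]
  L3: h(731,677)=(731*31+677)%997=407 -> [407]
  root = 407 != target 746
Candidate B: set leaf[3] = 5 -> leaves = [36, 8, 20, 5, 62]
  L0: [36, 8, 20, 5, 62]
  L1: h(36,8)=(36*31+8)%997=127 h(20,5)=(20*31+5)%997=625 h(62,62)=(62*31+62)%997=987 -> [127, 625, 987]
  L2: h(127,625)=(127*31+625)%997=574 h(987,987)=(987*31+987)%997=677 -> [574, 677]
  L3: h(574,677)=(574*31+677)%997=525 -> [525]
  root = 525 != target 746
Candidate C: set leaf[1] = 63 -> leaves = [36, 63, 20, 76, 62]
  L0: [36, 63, 20, 76, 62]
  L1: h(36,63)=(36*31+63)%997=182 h(20,76)=(20*31+76)%997=696 h(62,62)=(62*31+62)%997=987 -> [182, 696, 987]
  L2: h(182,696)=(182*31+696)%997=356 h(987,987)=(987*31+987)%997=677 -> [356, 677]
  L3: h(356,677)=(356*31+677)%997=746 -> [746]
  root = 746 == target 746  ** MATCH **
Candidate C produces the target root.

Answer: C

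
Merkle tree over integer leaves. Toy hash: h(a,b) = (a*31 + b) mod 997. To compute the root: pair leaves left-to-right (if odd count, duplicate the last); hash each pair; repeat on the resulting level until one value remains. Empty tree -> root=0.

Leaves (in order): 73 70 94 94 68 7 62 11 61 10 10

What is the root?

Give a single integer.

Answer: 394

Derivation:
L0: [73, 70, 94, 94, 68, 7, 62, 11, 61, 10, 10]
L1: h(73,70)=(73*31+70)%997=339 h(94,94)=(94*31+94)%997=17 h(68,7)=(68*31+7)%997=121 h(62,11)=(62*31+11)%997=936 h(61,10)=(61*31+10)%997=904 h(10,10)=(10*31+10)%997=320 -> [339, 17, 121, 936, 904, 320]
L2: h(339,17)=(339*31+17)%997=556 h(121,936)=(121*31+936)%997=699 h(904,320)=(904*31+320)%997=428 -> [556, 699, 428]
L3: h(556,699)=(556*31+699)%997=986 h(428,428)=(428*31+428)%997=735 -> [986, 735]
L4: h(986,735)=(986*31+735)%997=394 -> [394]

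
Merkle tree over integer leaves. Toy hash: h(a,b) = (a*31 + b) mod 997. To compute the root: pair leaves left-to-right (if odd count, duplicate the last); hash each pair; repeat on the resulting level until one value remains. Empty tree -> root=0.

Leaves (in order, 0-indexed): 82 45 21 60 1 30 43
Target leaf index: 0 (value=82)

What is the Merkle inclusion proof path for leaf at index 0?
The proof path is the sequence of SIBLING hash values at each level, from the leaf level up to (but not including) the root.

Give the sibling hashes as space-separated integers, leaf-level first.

L0 (leaves): [82, 45, 21, 60, 1, 30, 43], target index=0
L1: h(82,45)=(82*31+45)%997=593 [pair 0] h(21,60)=(21*31+60)%997=711 [pair 1] h(1,30)=(1*31+30)%997=61 [pair 2] h(43,43)=(43*31+43)%997=379 [pair 3] -> [593, 711, 61, 379]
  Sibling for proof at L0: 45
L2: h(593,711)=(593*31+711)%997=151 [pair 0] h(61,379)=(61*31+379)%997=276 [pair 1] -> [151, 276]
  Sibling for proof at L1: 711
L3: h(151,276)=(151*31+276)%997=969 [pair 0] -> [969]
  Sibling for proof at L2: 276
Root: 969
Proof path (sibling hashes from leaf to root): [45, 711, 276]

Answer: 45 711 276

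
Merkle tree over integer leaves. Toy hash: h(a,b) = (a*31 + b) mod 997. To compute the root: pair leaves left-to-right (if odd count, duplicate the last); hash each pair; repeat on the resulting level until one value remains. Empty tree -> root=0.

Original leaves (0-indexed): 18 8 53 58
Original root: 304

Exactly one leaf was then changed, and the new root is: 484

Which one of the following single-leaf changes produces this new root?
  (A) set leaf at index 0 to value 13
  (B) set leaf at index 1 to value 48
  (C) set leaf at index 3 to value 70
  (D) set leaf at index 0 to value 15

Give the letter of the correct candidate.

Original leaves: [18, 8, 53, 58]
Target new root: 484
Try each candidate change and compute the resulting root:
Candidate A: set leaf[0] = 13 -> leaves = [13, 8, 53, 58]
  L0: [13, 8, 53, 58]
  L1: h(13,8)=(13*31+8)%997=411 h(53,58)=(53*31+58)%997=704 -> [411, 704]
  L2: h(411,704)=(411*31+704)%997=484 -> [484]
  root = 484 == target 484  ** MATCH **
Candidate B: set leaf[1] = 48 -> leaves = [18, 48, 53, 58]
  L0: [18, 48, 53, 58]
  L1: h(18,48)=(18*31+48)%997=606 h(53,58)=(53*31+58)%997=704 -> [606, 704]
  L2: h(606,704)=(606*31+704)%997=547 -> [547]
  root = 547 != target 484
Candidate C: set leaf[3] = 70 -> leaves = [18, 8, 53, 70]
  L0: [18, 8, 53, 70]
  L1: h(18,8)=(18*31+8)%997=566 h(53,70)=(53*31+70)%997=716 -> [566, 716]
  L2: h(566,716)=(566*31+716)%997=316 -> [316]
  root = 316 != target 484
Candidate D: set leaf[0] = 15 -> leaves = [15, 8, 53, 58]
  L0: [15, 8, 53, 58]
  L1: h(15,8)=(15*31+8)%997=473 h(53,58)=(53*31+58)%997=704 -> [473, 704]
  L2: h(473,704)=(473*31+704)%997=412 -> [412]
  root = 412 != target 484
Candidate A produces the target root.

Answer: A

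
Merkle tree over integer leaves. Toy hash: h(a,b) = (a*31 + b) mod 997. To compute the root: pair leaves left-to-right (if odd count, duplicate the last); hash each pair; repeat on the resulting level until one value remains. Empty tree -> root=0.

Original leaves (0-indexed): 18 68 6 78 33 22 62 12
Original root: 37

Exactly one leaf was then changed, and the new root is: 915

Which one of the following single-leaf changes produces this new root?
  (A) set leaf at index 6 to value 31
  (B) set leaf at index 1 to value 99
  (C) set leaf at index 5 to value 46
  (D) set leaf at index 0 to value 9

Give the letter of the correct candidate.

Answer: B

Derivation:
Original leaves: [18, 68, 6, 78, 33, 22, 62, 12]
Target new root: 915
Try each candidate change and compute the resulting root:
Candidate A: set leaf[6] = 31 -> leaves = [18, 68, 6, 78, 33, 22, 31, 12]
  L0: [18, 68, 6, 78, 33, 22, 31, 12]
  L1: h(18,68)=(18*31+68)%997=626 h(6,78)=(6*31+78)%997=264 h(33,22)=(33*31+22)%997=48 h(31,12)=(31*31+12)%997=973 -> [626, 264, 48, 973]
  L2: h(626,264)=(626*31+264)%997=727 h(48,973)=(48*31+973)%997=467 -> [727, 467]
  L3: h(727,467)=(727*31+467)%997=73 -> [73]
  root = 73 != target 915
Candidate B: set leaf[1] = 99 -> leaves = [18, 99, 6, 78, 33, 22, 62, 12]
  L0: [18, 99, 6, 78, 33, 22, 62, 12]
  L1: h(18,99)=(18*31+99)%997=657 h(6,78)=(6*31+78)%997=264 h(33,22)=(33*31+22)%997=48 h(62,12)=(62*31+12)%997=937 -> [657, 264, 48, 937]
  L2: h(657,264)=(657*31+264)%997=691 h(48,937)=(48*31+937)%997=431 -> [691, 431]
  L3: h(691,431)=(691*31+431)%997=915 -> [915]
  root = 915 == target 915  ** MATCH **
Candidate C: set leaf[5] = 46 -> leaves = [18, 68, 6, 78, 33, 46, 62, 12]
  L0: [18, 68, 6, 78, 33, 46, 62, 12]
  L1: h(18,68)=(18*31+68)%997=626 h(6,78)=(6*31+78)%997=264 h(33,46)=(33*31+46)%997=72 h(62,12)=(62*31+12)%997=937 -> [626, 264, 72, 937]
  L2: h(626,264)=(626*31+264)%997=727 h(72,937)=(72*31+937)%997=178 -> [727, 178]
  L3: h(727,178)=(727*31+178)%997=781 -> [781]
  root = 781 != target 915
Candidate D: set leaf[0] = 9 -> leaves = [9, 68, 6, 78, 33, 22, 62, 12]
  L0: [9, 68, 6, 78, 33, 22, 62, 12]
  L1: h(9,68)=(9*31+68)%997=347 h(6,78)=(6*31+78)%997=264 h(33,22)=(33*31+22)%997=48 h(62,12)=(62*31+12)%997=937 -> [347, 264, 48, 937]
  L2: h(347,264)=(347*31+264)%997=54 h(48,937)=(48*31+937)%997=431 -> [54, 431]
  L3: h(54,431)=(54*31+431)%997=111 -> [111]
  root = 111 != target 915
Candidate B produces the target root.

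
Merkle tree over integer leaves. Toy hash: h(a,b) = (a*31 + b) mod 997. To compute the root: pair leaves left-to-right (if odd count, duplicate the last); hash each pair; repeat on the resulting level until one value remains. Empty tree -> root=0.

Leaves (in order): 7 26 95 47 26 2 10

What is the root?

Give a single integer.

L0: [7, 26, 95, 47, 26, 2, 10]
L1: h(7,26)=(7*31+26)%997=243 h(95,47)=(95*31+47)%997=1 h(26,2)=(26*31+2)%997=808 h(10,10)=(10*31+10)%997=320 -> [243, 1, 808, 320]
L2: h(243,1)=(243*31+1)%997=555 h(808,320)=(808*31+320)%997=443 -> [555, 443]
L3: h(555,443)=(555*31+443)%997=699 -> [699]

Answer: 699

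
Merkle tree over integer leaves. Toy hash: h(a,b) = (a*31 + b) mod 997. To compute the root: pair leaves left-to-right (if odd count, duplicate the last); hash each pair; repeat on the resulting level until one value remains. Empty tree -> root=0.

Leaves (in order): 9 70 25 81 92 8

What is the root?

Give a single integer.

L0: [9, 70, 25, 81, 92, 8]
L1: h(9,70)=(9*31+70)%997=349 h(25,81)=(25*31+81)%997=856 h(92,8)=(92*31+8)%997=866 -> [349, 856, 866]
L2: h(349,856)=(349*31+856)%997=708 h(866,866)=(866*31+866)%997=793 -> [708, 793]
L3: h(708,793)=(708*31+793)%997=807 -> [807]

Answer: 807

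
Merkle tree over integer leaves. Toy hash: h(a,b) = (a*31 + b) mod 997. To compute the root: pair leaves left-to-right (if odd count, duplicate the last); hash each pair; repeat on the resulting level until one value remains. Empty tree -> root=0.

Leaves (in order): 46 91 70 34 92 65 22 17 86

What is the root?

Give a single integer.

Answer: 284

Derivation:
L0: [46, 91, 70, 34, 92, 65, 22, 17, 86]
L1: h(46,91)=(46*31+91)%997=520 h(70,34)=(70*31+34)%997=210 h(92,65)=(92*31+65)%997=923 h(22,17)=(22*31+17)%997=699 h(86,86)=(86*31+86)%997=758 -> [520, 210, 923, 699, 758]
L2: h(520,210)=(520*31+210)%997=378 h(923,699)=(923*31+699)%997=399 h(758,758)=(758*31+758)%997=328 -> [378, 399, 328]
L3: h(378,399)=(378*31+399)%997=153 h(328,328)=(328*31+328)%997=526 -> [153, 526]
L4: h(153,526)=(153*31+526)%997=284 -> [284]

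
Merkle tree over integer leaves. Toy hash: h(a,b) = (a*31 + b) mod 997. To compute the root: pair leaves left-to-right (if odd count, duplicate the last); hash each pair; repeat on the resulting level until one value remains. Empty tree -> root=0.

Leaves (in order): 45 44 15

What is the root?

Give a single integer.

Answer: 224

Derivation:
L0: [45, 44, 15]
L1: h(45,44)=(45*31+44)%997=442 h(15,15)=(15*31+15)%997=480 -> [442, 480]
L2: h(442,480)=(442*31+480)%997=224 -> [224]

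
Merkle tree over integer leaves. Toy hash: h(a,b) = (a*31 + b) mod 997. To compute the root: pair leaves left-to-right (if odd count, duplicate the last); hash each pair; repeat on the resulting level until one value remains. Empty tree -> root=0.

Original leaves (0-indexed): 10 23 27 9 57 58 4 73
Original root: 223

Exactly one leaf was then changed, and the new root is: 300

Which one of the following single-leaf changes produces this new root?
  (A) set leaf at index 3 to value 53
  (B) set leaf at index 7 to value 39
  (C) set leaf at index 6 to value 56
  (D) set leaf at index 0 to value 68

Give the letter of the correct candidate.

Original leaves: [10, 23, 27, 9, 57, 58, 4, 73]
Target new root: 300
Try each candidate change and compute the resulting root:
Candidate A: set leaf[3] = 53 -> leaves = [10, 23, 27, 53, 57, 58, 4, 73]
  L0: [10, 23, 27, 53, 57, 58, 4, 73]
  L1: h(10,23)=(10*31+23)%997=333 h(27,53)=(27*31+53)%997=890 h(57,58)=(57*31+58)%997=828 h(4,73)=(4*31+73)%997=197 -> [333, 890, 828, 197]
  L2: h(333,890)=(333*31+890)%997=246 h(828,197)=(828*31+197)%997=940 -> [246, 940]
  L3: h(246,940)=(246*31+940)%997=590 -> [590]
  root = 590 != target 300
Candidate B: set leaf[7] = 39 -> leaves = [10, 23, 27, 9, 57, 58, 4, 39]
  L0: [10, 23, 27, 9, 57, 58, 4, 39]
  L1: h(10,23)=(10*31+23)%997=333 h(27,9)=(27*31+9)%997=846 h(57,58)=(57*31+58)%997=828 h(4,39)=(4*31+39)%997=163 -> [333, 846, 828, 163]
  L2: h(333,846)=(333*31+846)%997=202 h(828,163)=(828*31+163)%997=906 -> [202, 906]
  L3: h(202,906)=(202*31+906)%997=189 -> [189]
  root = 189 != target 300
Candidate C: set leaf[6] = 56 -> leaves = [10, 23, 27, 9, 57, 58, 56, 73]
  L0: [10, 23, 27, 9, 57, 58, 56, 73]
  L1: h(10,23)=(10*31+23)%997=333 h(27,9)=(27*31+9)%997=846 h(57,58)=(57*31+58)%997=828 h(56,73)=(56*31+73)%997=812 -> [333, 846, 828, 812]
  L2: h(333,846)=(333*31+846)%997=202 h(828,812)=(828*31+812)%997=558 -> [202, 558]
  L3: h(202,558)=(202*31+558)%997=838 -> [838]
  root = 838 != target 300
Candidate D: set leaf[0] = 68 -> leaves = [68, 23, 27, 9, 57, 58, 4, 73]
  L0: [68, 23, 27, 9, 57, 58, 4, 73]
  L1: h(68,23)=(68*31+23)%997=137 h(27,9)=(27*31+9)%997=846 h(57,58)=(57*31+58)%997=828 h(4,73)=(4*31+73)%997=197 -> [137, 846, 828, 197]
  L2: h(137,846)=(137*31+846)%997=108 h(828,197)=(828*31+197)%997=940 -> [108, 940]
  L3: h(108,940)=(108*31+940)%997=300 -> [300]
  root = 300 == target 300  ** MATCH **
Candidate D produces the target root.

Answer: D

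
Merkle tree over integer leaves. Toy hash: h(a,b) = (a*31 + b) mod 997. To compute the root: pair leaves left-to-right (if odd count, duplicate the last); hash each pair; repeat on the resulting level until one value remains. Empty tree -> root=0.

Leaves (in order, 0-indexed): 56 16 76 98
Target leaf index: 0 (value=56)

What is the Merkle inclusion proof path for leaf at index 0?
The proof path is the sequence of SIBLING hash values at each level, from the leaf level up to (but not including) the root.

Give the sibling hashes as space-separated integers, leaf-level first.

Answer: 16 460

Derivation:
L0 (leaves): [56, 16, 76, 98], target index=0
L1: h(56,16)=(56*31+16)%997=755 [pair 0] h(76,98)=(76*31+98)%997=460 [pair 1] -> [755, 460]
  Sibling for proof at L0: 16
L2: h(755,460)=(755*31+460)%997=934 [pair 0] -> [934]
  Sibling for proof at L1: 460
Root: 934
Proof path (sibling hashes from leaf to root): [16, 460]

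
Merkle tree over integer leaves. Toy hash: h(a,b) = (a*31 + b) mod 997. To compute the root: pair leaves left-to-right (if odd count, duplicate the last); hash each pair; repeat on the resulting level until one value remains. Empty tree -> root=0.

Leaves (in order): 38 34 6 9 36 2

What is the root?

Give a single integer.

L0: [38, 34, 6, 9, 36, 2]
L1: h(38,34)=(38*31+34)%997=215 h(6,9)=(6*31+9)%997=195 h(36,2)=(36*31+2)%997=121 -> [215, 195, 121]
L2: h(215,195)=(215*31+195)%997=878 h(121,121)=(121*31+121)%997=881 -> [878, 881]
L3: h(878,881)=(878*31+881)%997=183 -> [183]

Answer: 183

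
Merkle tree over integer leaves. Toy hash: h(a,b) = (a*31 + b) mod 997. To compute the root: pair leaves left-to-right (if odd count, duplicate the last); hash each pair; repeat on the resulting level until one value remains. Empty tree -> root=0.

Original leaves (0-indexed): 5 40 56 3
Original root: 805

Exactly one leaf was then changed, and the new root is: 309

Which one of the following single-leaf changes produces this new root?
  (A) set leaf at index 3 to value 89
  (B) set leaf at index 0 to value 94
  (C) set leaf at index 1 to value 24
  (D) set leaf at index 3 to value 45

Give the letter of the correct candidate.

Answer: C

Derivation:
Original leaves: [5, 40, 56, 3]
Target new root: 309
Try each candidate change and compute the resulting root:
Candidate A: set leaf[3] = 89 -> leaves = [5, 40, 56, 89]
  L0: [5, 40, 56, 89]
  L1: h(5,40)=(5*31+40)%997=195 h(56,89)=(56*31+89)%997=828 -> [195, 828]
  L2: h(195,828)=(195*31+828)%997=891 -> [891]
  root = 891 != target 309
Candidate B: set leaf[0] = 94 -> leaves = [94, 40, 56, 3]
  L0: [94, 40, 56, 3]
  L1: h(94,40)=(94*31+40)%997=960 h(56,3)=(56*31+3)%997=742 -> [960, 742]
  L2: h(960,742)=(960*31+742)%997=592 -> [592]
  root = 592 != target 309
Candidate C: set leaf[1] = 24 -> leaves = [5, 24, 56, 3]
  L0: [5, 24, 56, 3]
  L1: h(5,24)=(5*31+24)%997=179 h(56,3)=(56*31+3)%997=742 -> [179, 742]
  L2: h(179,742)=(179*31+742)%997=309 -> [309]
  root = 309 == target 309  ** MATCH **
Candidate D: set leaf[3] = 45 -> leaves = [5, 40, 56, 45]
  L0: [5, 40, 56, 45]
  L1: h(5,40)=(5*31+40)%997=195 h(56,45)=(56*31+45)%997=784 -> [195, 784]
  L2: h(195,784)=(195*31+784)%997=847 -> [847]
  root = 847 != target 309
Candidate C produces the target root.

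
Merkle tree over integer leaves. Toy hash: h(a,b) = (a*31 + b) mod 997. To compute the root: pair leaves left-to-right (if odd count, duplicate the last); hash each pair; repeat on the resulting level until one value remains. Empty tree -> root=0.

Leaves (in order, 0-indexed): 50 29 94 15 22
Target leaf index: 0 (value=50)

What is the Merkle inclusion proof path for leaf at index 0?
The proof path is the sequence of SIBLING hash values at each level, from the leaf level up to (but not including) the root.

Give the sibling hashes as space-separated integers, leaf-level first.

L0 (leaves): [50, 29, 94, 15, 22], target index=0
L1: h(50,29)=(50*31+29)%997=582 [pair 0] h(94,15)=(94*31+15)%997=935 [pair 1] h(22,22)=(22*31+22)%997=704 [pair 2] -> [582, 935, 704]
  Sibling for proof at L0: 29
L2: h(582,935)=(582*31+935)%997=34 [pair 0] h(704,704)=(704*31+704)%997=594 [pair 1] -> [34, 594]
  Sibling for proof at L1: 935
L3: h(34,594)=(34*31+594)%997=651 [pair 0] -> [651]
  Sibling for proof at L2: 594
Root: 651
Proof path (sibling hashes from leaf to root): [29, 935, 594]

Answer: 29 935 594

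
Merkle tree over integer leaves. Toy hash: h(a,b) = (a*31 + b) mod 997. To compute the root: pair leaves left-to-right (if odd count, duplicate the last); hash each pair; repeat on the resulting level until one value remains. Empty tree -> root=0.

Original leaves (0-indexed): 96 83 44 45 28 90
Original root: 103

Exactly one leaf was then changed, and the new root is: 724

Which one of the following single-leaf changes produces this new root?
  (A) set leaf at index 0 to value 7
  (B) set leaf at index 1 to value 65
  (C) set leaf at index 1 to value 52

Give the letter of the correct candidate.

Answer: A

Derivation:
Original leaves: [96, 83, 44, 45, 28, 90]
Target new root: 724
Try each candidate change and compute the resulting root:
Candidate A: set leaf[0] = 7 -> leaves = [7, 83, 44, 45, 28, 90]
  L0: [7, 83, 44, 45, 28, 90]
  L1: h(7,83)=(7*31+83)%997=300 h(44,45)=(44*31+45)%997=412 h(28,90)=(28*31+90)%997=958 -> [300, 412, 958]
  L2: h(300,412)=(300*31+412)%997=739 h(958,958)=(958*31+958)%997=746 -> [739, 746]
  L3: h(739,746)=(739*31+746)%997=724 -> [724]
  root = 724 == target 724  ** MATCH **
Candidate B: set leaf[1] = 65 -> leaves = [96, 65, 44, 45, 28, 90]
  L0: [96, 65, 44, 45, 28, 90]
  L1: h(96,65)=(96*31+65)%997=50 h(44,45)=(44*31+45)%997=412 h(28,90)=(28*31+90)%997=958 -> [50, 412, 958]
  L2: h(50,412)=(50*31+412)%997=965 h(958,958)=(958*31+958)%997=746 -> [965, 746]
  L3: h(965,746)=(965*31+746)%997=751 -> [751]
  root = 751 != target 724
Candidate C: set leaf[1] = 52 -> leaves = [96, 52, 44, 45, 28, 90]
  L0: [96, 52, 44, 45, 28, 90]
  L1: h(96,52)=(96*31+52)%997=37 h(44,45)=(44*31+45)%997=412 h(28,90)=(28*31+90)%997=958 -> [37, 412, 958]
  L2: h(37,412)=(37*31+412)%997=562 h(958,958)=(958*31+958)%997=746 -> [562, 746]
  L3: h(562,746)=(562*31+746)%997=222 -> [222]
  root = 222 != target 724
Candidate A produces the target root.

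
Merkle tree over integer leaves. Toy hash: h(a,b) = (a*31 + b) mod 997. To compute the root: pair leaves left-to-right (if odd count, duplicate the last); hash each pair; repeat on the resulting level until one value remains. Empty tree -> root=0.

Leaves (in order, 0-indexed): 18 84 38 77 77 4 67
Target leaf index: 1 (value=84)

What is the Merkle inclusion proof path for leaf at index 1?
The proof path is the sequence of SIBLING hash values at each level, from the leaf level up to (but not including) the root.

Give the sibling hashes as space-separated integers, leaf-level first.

L0 (leaves): [18, 84, 38, 77, 77, 4, 67], target index=1
L1: h(18,84)=(18*31+84)%997=642 [pair 0] h(38,77)=(38*31+77)%997=258 [pair 1] h(77,4)=(77*31+4)%997=397 [pair 2] h(67,67)=(67*31+67)%997=150 [pair 3] -> [642, 258, 397, 150]
  Sibling for proof at L0: 18
L2: h(642,258)=(642*31+258)%997=220 [pair 0] h(397,150)=(397*31+150)%997=493 [pair 1] -> [220, 493]
  Sibling for proof at L1: 258
L3: h(220,493)=(220*31+493)%997=334 [pair 0] -> [334]
  Sibling for proof at L2: 493
Root: 334
Proof path (sibling hashes from leaf to root): [18, 258, 493]

Answer: 18 258 493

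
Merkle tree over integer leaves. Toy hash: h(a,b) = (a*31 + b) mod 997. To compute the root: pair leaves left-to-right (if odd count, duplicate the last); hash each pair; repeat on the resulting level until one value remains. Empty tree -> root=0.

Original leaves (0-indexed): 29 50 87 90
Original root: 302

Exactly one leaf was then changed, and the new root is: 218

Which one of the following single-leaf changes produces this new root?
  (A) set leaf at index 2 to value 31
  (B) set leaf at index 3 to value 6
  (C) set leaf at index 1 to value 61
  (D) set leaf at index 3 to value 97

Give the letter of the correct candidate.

Original leaves: [29, 50, 87, 90]
Target new root: 218
Try each candidate change and compute the resulting root:
Candidate A: set leaf[2] = 31 -> leaves = [29, 50, 31, 90]
  L0: [29, 50, 31, 90]
  L1: h(29,50)=(29*31+50)%997=949 h(31,90)=(31*31+90)%997=54 -> [949, 54]
  L2: h(949,54)=(949*31+54)%997=560 -> [560]
  root = 560 != target 218
Candidate B: set leaf[3] = 6 -> leaves = [29, 50, 87, 6]
  L0: [29, 50, 87, 6]
  L1: h(29,50)=(29*31+50)%997=949 h(87,6)=(87*31+6)%997=709 -> [949, 709]
  L2: h(949,709)=(949*31+709)%997=218 -> [218]
  root = 218 == target 218  ** MATCH **
Candidate C: set leaf[1] = 61 -> leaves = [29, 61, 87, 90]
  L0: [29, 61, 87, 90]
  L1: h(29,61)=(29*31+61)%997=960 h(87,90)=(87*31+90)%997=793 -> [960, 793]
  L2: h(960,793)=(960*31+793)%997=643 -> [643]
  root = 643 != target 218
Candidate D: set leaf[3] = 97 -> leaves = [29, 50, 87, 97]
  L0: [29, 50, 87, 97]
  L1: h(29,50)=(29*31+50)%997=949 h(87,97)=(87*31+97)%997=800 -> [949, 800]
  L2: h(949,800)=(949*31+800)%997=309 -> [309]
  root = 309 != target 218
Candidate B produces the target root.

Answer: B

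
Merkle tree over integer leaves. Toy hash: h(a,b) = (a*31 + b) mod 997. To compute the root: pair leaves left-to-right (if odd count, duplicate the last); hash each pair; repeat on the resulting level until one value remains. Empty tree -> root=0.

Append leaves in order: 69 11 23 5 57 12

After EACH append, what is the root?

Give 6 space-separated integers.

After append 69 (leaves=[69]):
  L0: [69]
  root=69
After append 11 (leaves=[69, 11]):
  L0: [69, 11]
  L1: h(69,11)=(69*31+11)%997=156 -> [156]
  root=156
After append 23 (leaves=[69, 11, 23]):
  L0: [69, 11, 23]
  L1: h(69,11)=(69*31+11)%997=156 h(23,23)=(23*31+23)%997=736 -> [156, 736]
  L2: h(156,736)=(156*31+736)%997=587 -> [587]
  root=587
After append 5 (leaves=[69, 11, 23, 5]):
  L0: [69, 11, 23, 5]
  L1: h(69,11)=(69*31+11)%997=156 h(23,5)=(23*31+5)%997=718 -> [156, 718]
  L2: h(156,718)=(156*31+718)%997=569 -> [569]
  root=569
After append 57 (leaves=[69, 11, 23, 5, 57]):
  L0: [69, 11, 23, 5, 57]
  L1: h(69,11)=(69*31+11)%997=156 h(23,5)=(23*31+5)%997=718 h(57,57)=(57*31+57)%997=827 -> [156, 718, 827]
  L2: h(156,718)=(156*31+718)%997=569 h(827,827)=(827*31+827)%997=542 -> [569, 542]
  L3: h(569,542)=(569*31+542)%997=235 -> [235]
  root=235
After append 12 (leaves=[69, 11, 23, 5, 57, 12]):
  L0: [69, 11, 23, 5, 57, 12]
  L1: h(69,11)=(69*31+11)%997=156 h(23,5)=(23*31+5)%997=718 h(57,12)=(57*31+12)%997=782 -> [156, 718, 782]
  L2: h(156,718)=(156*31+718)%997=569 h(782,782)=(782*31+782)%997=99 -> [569, 99]
  L3: h(569,99)=(569*31+99)%997=789 -> [789]
  root=789

Answer: 69 156 587 569 235 789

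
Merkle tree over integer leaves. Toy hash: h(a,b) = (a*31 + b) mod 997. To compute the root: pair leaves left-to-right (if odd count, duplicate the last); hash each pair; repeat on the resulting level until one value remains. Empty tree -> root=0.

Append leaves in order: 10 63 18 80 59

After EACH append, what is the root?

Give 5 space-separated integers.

After append 10 (leaves=[10]):
  L0: [10]
  root=10
After append 63 (leaves=[10, 63]):
  L0: [10, 63]
  L1: h(10,63)=(10*31+63)%997=373 -> [373]
  root=373
After append 18 (leaves=[10, 63, 18]):
  L0: [10, 63, 18]
  L1: h(10,63)=(10*31+63)%997=373 h(18,18)=(18*31+18)%997=576 -> [373, 576]
  L2: h(373,576)=(373*31+576)%997=175 -> [175]
  root=175
After append 80 (leaves=[10, 63, 18, 80]):
  L0: [10, 63, 18, 80]
  L1: h(10,63)=(10*31+63)%997=373 h(18,80)=(18*31+80)%997=638 -> [373, 638]
  L2: h(373,638)=(373*31+638)%997=237 -> [237]
  root=237
After append 59 (leaves=[10, 63, 18, 80, 59]):
  L0: [10, 63, 18, 80, 59]
  L1: h(10,63)=(10*31+63)%997=373 h(18,80)=(18*31+80)%997=638 h(59,59)=(59*31+59)%997=891 -> [373, 638, 891]
  L2: h(373,638)=(373*31+638)%997=237 h(891,891)=(891*31+891)%997=596 -> [237, 596]
  L3: h(237,596)=(237*31+596)%997=964 -> [964]
  root=964

Answer: 10 373 175 237 964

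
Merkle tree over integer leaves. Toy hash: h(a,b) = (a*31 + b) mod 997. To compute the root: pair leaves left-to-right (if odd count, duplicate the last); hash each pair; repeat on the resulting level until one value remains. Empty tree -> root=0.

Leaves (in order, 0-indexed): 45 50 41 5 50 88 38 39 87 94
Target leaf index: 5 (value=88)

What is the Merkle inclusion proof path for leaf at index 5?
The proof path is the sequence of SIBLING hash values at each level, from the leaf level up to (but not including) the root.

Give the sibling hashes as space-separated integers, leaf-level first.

L0 (leaves): [45, 50, 41, 5, 50, 88, 38, 39, 87, 94], target index=5
L1: h(45,50)=(45*31+50)%997=448 [pair 0] h(41,5)=(41*31+5)%997=279 [pair 1] h(50,88)=(50*31+88)%997=641 [pair 2] h(38,39)=(38*31+39)%997=220 [pair 3] h(87,94)=(87*31+94)%997=797 [pair 4] -> [448, 279, 641, 220, 797]
  Sibling for proof at L0: 50
L2: h(448,279)=(448*31+279)%997=209 [pair 0] h(641,220)=(641*31+220)%997=151 [pair 1] h(797,797)=(797*31+797)%997=579 [pair 2] -> [209, 151, 579]
  Sibling for proof at L1: 220
L3: h(209,151)=(209*31+151)%997=648 [pair 0] h(579,579)=(579*31+579)%997=582 [pair 1] -> [648, 582]
  Sibling for proof at L2: 209
L4: h(648,582)=(648*31+582)%997=730 [pair 0] -> [730]
  Sibling for proof at L3: 582
Root: 730
Proof path (sibling hashes from leaf to root): [50, 220, 209, 582]

Answer: 50 220 209 582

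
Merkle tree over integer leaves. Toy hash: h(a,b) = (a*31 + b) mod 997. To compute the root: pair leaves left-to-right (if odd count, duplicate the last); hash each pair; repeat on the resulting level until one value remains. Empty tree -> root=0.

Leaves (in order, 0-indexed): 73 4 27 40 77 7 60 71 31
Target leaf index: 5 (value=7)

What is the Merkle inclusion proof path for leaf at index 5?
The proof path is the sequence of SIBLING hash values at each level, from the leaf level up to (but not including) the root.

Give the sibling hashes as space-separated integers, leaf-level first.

L0 (leaves): [73, 4, 27, 40, 77, 7, 60, 71, 31], target index=5
L1: h(73,4)=(73*31+4)%997=273 [pair 0] h(27,40)=(27*31+40)%997=877 [pair 1] h(77,7)=(77*31+7)%997=400 [pair 2] h(60,71)=(60*31+71)%997=934 [pair 3] h(31,31)=(31*31+31)%997=992 [pair 4] -> [273, 877, 400, 934, 992]
  Sibling for proof at L0: 77
L2: h(273,877)=(273*31+877)%997=367 [pair 0] h(400,934)=(400*31+934)%997=373 [pair 1] h(992,992)=(992*31+992)%997=837 [pair 2] -> [367, 373, 837]
  Sibling for proof at L1: 934
L3: h(367,373)=(367*31+373)%997=783 [pair 0] h(837,837)=(837*31+837)%997=862 [pair 1] -> [783, 862]
  Sibling for proof at L2: 367
L4: h(783,862)=(783*31+862)%997=210 [pair 0] -> [210]
  Sibling for proof at L3: 862
Root: 210
Proof path (sibling hashes from leaf to root): [77, 934, 367, 862]

Answer: 77 934 367 862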